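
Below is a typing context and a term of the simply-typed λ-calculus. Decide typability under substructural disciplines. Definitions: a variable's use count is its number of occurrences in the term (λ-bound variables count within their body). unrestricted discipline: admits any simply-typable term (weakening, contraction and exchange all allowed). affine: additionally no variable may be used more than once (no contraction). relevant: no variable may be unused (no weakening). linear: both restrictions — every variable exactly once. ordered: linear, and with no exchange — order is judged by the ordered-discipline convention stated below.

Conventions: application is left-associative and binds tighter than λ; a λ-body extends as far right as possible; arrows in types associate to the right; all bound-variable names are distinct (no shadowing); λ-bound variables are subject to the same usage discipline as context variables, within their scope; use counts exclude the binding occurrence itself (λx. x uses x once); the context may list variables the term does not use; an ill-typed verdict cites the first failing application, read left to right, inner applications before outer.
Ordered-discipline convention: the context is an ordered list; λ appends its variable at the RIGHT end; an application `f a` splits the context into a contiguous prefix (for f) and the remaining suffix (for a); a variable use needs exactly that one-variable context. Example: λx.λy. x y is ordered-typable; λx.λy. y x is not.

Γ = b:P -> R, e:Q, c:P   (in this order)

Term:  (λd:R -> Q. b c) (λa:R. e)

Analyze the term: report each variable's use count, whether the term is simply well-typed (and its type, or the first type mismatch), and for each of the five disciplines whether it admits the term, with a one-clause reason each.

usage: b: 1×, e: 1×, c: 1×, d (bound): 0×, a (bound): 0×
uses in reading order: b, c, e
typing: ✓ — R
ordered: ✗, needs weakening: d, a unused
linear: ✗, needs weakening: d, a unused
affine: ✓, no duplicate uses among b, e, c, d, a
relevant: ✗, needs weakening: d, a unused
unrestricted: ✓, type-checks (R) and nothing is barred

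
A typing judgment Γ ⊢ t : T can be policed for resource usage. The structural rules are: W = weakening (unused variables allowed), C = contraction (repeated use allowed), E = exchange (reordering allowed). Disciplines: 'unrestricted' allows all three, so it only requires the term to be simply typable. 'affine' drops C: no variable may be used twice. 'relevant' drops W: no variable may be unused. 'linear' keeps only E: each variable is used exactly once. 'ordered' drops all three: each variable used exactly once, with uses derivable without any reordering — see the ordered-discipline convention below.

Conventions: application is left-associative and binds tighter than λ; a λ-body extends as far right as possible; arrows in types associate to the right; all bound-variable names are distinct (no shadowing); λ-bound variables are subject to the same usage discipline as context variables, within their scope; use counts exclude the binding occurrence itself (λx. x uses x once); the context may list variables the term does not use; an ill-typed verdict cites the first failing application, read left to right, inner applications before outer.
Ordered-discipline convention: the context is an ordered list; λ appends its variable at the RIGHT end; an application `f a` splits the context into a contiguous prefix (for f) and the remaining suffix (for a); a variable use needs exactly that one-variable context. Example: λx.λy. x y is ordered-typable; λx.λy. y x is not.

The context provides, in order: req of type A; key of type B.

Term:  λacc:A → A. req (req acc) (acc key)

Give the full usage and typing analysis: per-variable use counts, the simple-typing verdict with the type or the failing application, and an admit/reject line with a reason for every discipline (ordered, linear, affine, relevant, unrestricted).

variable uses: req=2; key=1; acc (λ-bound)=2
use order (left to right): req, req, acc, acc, key
typing: ill-typed: non-function type A applied to an argument
ordered ✗ (not simply typable)
linear ✗ (fails simple typing)
affine ✗ (a type mismatch blocks all five)
relevant ✗ (the type mismatch rejects it)
unrestricted ✗ (not simply typable)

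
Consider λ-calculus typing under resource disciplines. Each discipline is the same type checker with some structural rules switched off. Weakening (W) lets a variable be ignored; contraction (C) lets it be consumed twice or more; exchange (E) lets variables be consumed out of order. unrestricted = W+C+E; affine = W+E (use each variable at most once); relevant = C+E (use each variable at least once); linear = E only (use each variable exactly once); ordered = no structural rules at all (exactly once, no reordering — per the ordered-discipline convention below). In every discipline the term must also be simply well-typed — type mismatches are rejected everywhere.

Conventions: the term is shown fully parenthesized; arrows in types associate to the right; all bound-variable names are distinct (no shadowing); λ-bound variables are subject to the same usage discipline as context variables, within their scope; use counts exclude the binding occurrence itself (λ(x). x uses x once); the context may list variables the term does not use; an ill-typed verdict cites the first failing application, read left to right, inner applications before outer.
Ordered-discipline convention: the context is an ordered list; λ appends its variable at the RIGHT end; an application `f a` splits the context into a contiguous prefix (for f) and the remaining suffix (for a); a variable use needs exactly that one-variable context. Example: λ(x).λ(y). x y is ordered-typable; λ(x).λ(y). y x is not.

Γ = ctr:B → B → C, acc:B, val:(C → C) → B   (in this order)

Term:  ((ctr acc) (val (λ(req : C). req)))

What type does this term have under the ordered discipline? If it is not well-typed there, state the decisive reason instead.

term : C
counts: ctr: 1, acc: 1, val: 1, req (bound): 1
use order (left to right): ctr, acc, val, req
typing: ✓ — C
summary: ordered ✓; linear ✓; affine ✓; relevant ✓; unrestricted ✓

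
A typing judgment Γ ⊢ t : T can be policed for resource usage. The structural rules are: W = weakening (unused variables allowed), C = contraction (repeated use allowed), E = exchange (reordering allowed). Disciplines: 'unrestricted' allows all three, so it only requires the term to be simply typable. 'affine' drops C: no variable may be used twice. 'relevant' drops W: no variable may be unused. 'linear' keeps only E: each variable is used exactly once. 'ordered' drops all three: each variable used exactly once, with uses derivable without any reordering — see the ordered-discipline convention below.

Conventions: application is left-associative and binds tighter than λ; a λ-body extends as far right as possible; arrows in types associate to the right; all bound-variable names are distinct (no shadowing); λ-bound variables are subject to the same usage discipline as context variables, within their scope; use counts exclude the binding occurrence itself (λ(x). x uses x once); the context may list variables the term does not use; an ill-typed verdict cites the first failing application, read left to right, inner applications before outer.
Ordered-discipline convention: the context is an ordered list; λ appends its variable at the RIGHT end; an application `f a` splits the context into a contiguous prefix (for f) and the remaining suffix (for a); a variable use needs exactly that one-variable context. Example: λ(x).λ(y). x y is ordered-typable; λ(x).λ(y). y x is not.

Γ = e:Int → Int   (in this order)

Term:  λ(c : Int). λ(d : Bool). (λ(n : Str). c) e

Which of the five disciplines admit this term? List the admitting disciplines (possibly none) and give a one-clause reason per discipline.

accepted by: none
use counts: e: 1, c (bound): 1, d (bound): 0, n (bound): 0
order of uses: c, e
typing: ill-typed: an argument Int → Int mismatches the expected Str
ordered: ✗, not simply typable
linear: ✗, fails simple typing
affine: ✗, a type mismatch blocks all five
relevant: ✗, the type mismatch rejects it
unrestricted: ✗, not simply typable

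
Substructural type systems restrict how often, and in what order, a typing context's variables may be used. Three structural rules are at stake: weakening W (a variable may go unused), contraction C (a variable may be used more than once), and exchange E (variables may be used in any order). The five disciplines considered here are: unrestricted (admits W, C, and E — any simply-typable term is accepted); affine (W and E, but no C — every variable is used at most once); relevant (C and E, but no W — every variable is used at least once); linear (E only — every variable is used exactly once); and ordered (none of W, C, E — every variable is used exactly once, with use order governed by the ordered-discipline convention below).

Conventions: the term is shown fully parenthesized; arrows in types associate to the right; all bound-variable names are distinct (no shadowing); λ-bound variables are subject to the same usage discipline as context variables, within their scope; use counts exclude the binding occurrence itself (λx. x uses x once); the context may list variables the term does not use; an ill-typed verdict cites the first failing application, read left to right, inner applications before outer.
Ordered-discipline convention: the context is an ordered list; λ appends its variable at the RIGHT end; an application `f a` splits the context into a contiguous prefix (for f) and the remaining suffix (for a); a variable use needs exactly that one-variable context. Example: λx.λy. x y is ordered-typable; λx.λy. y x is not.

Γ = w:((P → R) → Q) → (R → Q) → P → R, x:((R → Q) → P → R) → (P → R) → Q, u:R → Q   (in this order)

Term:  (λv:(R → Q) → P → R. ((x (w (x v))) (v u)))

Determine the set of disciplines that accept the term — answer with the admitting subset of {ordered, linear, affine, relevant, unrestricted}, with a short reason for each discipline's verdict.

admitting disciplines: relevant, unrestricted
counts: w ×1, x ×2, u ×1, v [bound] ×2
order of uses: x, w, x, v, v, u
typing: well-typed at ((R → Q) → P → R) → Q
ordered ✗ (uses contraction: x ×2, v ×2)
linear ✗ (uses contraction: x ×2, v ×2)
affine ✗ (uses contraction: x ×2, v ×2)
relevant ✓ (at least one use each (w, x, u, v))
unrestricted ✓ (well-typed at ((R → Q) → P → R) → Q; no restrictions here)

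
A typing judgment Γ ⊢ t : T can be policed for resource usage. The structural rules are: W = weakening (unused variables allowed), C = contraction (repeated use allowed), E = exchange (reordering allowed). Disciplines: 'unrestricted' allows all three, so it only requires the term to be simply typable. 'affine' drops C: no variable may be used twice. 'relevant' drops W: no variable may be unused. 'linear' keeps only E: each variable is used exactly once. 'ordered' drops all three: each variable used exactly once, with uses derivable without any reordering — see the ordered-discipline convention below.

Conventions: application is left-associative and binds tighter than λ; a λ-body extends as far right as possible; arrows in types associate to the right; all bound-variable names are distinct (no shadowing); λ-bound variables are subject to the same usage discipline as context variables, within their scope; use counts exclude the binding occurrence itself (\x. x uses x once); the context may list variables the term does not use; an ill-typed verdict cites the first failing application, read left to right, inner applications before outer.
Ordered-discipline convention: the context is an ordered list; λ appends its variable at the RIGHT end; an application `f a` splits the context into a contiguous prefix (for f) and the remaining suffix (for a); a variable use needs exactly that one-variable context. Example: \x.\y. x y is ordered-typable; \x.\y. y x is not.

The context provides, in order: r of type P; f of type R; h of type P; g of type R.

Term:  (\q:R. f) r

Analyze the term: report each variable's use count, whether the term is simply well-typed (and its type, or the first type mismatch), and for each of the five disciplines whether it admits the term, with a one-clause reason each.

usage: r: 1×, f: 1×, h: 0×, g: 0×, q [bound]: 0×
left-to-right use order: f, r
typing: ill-typed: an application expects R but receives P
ordered ✗ (the type mismatch rejects it)
linear ✗ (not simply typable)
affine ✗ (fails simple typing)
relevant ✗ (a type mismatch blocks all five)
unrestricted ✗ (the type mismatch rejects it)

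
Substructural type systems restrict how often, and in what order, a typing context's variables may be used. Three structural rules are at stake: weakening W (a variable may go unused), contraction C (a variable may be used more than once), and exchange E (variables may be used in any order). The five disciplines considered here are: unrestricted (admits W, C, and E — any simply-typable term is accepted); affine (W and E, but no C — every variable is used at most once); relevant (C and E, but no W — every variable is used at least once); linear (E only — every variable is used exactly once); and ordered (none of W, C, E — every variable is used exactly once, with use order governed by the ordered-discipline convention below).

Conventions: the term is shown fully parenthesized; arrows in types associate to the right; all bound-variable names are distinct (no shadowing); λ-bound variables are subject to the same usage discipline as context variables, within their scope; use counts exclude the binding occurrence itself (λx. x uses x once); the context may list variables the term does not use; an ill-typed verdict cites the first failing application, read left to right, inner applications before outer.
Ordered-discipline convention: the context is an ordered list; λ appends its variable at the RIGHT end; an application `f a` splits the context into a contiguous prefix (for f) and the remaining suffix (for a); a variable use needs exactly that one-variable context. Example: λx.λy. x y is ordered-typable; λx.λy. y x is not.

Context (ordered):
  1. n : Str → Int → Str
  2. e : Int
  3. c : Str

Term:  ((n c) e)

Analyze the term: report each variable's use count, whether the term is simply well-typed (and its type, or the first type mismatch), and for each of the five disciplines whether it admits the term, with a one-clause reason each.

use counts: n: 1; e: 1; c: 1
order of uses: n, c, e
typing: well-typed at Str
ordered ✗ (use order n, c, e needs exchange)
linear ✓ (n, e, c: one use apiece)
affine ✓ (n, e, c: no repeats, contraction unneeded)
relevant ✓ (every one of n, e, c appears)
unrestricted ✓ (well-typed at Str; no restrictions here)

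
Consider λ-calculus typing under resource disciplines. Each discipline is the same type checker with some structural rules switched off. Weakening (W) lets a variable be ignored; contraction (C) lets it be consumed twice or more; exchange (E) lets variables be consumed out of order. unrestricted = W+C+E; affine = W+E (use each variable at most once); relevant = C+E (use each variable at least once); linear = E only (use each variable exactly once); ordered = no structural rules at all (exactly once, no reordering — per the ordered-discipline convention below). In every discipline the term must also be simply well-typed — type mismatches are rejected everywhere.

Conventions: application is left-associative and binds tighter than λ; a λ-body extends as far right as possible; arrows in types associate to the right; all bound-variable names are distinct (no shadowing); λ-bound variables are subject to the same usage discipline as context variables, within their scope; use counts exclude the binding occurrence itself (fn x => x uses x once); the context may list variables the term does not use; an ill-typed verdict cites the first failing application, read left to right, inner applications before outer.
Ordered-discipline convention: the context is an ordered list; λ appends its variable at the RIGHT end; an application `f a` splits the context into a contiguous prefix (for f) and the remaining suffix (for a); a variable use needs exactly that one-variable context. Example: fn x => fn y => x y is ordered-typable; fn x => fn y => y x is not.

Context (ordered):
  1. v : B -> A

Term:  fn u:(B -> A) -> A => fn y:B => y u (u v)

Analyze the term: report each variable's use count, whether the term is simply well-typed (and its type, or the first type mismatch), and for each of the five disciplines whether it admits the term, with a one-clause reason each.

variable uses: v: 1×; u (bound): 2×; y (bound): 1×
left-to-right use order: y, u, u, v
typing: ill-typed: non-function type B applied to an argument
ordered ✗ (fails simple typing)
linear ✗ (a type mismatch blocks all five)
affine ✗ (the type mismatch rejects it)
relevant ✗ (not simply typable)
unrestricted ✗ (fails simple typing)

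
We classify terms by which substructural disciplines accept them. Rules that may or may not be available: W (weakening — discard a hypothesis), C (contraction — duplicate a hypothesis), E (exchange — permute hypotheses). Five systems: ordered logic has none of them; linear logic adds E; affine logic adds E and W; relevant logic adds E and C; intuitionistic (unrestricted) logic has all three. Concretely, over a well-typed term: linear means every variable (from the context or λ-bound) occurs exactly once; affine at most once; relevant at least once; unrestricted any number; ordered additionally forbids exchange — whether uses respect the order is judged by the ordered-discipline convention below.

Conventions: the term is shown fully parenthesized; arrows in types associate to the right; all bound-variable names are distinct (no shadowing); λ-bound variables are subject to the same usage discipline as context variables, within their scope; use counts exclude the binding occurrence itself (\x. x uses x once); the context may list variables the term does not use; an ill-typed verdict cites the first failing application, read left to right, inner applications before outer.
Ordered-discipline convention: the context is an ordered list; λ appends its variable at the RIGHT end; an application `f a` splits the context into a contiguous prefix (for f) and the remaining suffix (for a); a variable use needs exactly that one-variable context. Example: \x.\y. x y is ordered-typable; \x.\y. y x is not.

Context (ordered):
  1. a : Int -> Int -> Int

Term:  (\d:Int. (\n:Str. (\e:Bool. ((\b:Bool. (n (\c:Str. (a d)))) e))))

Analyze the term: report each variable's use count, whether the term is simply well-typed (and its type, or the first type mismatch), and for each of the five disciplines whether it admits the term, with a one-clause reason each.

variable uses: a: 1×, d (bound): 1×, n (bound): 1×, e (bound): 1×, b (bound): 0×, c (bound): 0×
use order (left to right): n, a, d, e
typing: ill-typed: can't apply a value of type Str
ordered: ✗ — fails simple typing
linear: ✗ — a type mismatch blocks all five
affine: ✗ — the type mismatch rejects it
relevant: ✗ — not simply typable
unrestricted: ✗ — fails simple typing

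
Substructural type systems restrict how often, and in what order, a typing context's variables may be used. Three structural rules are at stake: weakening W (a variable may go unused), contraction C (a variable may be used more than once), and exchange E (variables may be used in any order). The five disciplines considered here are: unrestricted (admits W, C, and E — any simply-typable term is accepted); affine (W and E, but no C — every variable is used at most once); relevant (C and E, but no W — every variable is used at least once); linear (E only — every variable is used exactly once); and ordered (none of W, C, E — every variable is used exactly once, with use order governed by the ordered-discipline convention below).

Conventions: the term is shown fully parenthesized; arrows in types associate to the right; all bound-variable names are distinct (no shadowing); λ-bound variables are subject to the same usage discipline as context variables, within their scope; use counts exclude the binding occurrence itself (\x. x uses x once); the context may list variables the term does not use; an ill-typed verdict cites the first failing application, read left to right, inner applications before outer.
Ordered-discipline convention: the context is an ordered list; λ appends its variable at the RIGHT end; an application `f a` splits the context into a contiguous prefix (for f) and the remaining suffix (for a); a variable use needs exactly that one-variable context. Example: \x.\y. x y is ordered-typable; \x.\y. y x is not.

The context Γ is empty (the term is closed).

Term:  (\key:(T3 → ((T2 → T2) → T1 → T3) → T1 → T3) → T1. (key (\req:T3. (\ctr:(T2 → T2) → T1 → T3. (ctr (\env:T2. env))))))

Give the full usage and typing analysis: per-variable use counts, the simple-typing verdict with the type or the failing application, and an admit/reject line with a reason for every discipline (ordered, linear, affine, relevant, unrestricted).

counts: key (bound)=1, req (bound)=0, ctr (bound)=1, env (bound)=1
order of uses: key, ctr, env
typing: ✓ — ((T3 → ((T2 → T2) → T1 → T3) → T1 → T3) → T1) → T1
ordered: ✗, req left unused
linear: ✗, req left unused
affine: ✓, no duplicate uses among key, req, ctr, env
relevant: ✗, req left unused
unrestricted: ✓, typability at ((T3 → ((T2 → T2) → T1 → T3) → T1 → T3) → T1) → T1 is all that's needed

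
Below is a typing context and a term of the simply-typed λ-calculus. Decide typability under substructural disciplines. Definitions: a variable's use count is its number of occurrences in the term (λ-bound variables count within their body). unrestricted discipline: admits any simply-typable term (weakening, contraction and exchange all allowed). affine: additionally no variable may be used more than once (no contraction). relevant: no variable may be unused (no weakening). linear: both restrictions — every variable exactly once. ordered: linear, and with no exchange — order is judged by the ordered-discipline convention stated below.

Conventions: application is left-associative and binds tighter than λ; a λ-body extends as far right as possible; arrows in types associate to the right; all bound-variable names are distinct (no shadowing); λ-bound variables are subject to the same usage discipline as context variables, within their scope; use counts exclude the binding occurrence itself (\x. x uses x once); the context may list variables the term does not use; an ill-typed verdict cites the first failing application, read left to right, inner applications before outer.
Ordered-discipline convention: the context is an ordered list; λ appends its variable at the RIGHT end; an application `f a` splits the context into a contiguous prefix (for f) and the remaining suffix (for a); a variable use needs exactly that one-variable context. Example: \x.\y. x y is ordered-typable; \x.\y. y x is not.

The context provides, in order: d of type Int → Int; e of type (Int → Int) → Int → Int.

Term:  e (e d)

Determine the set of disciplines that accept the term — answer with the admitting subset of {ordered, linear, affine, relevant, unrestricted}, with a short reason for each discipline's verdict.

admitting disciplines: relevant, unrestricted
usage: d: 1×; e: 2×
use order (left to right): e, e, d
typing: the term checks, with type Int → Int
ordered: ✗, needs contraction — e ×2
linear: ✗, needs contraction — e ×2
affine: ✗, needs contraction — e ×2
relevant: ✓, d, e: all used, weakening unneeded
unrestricted: ✓, type-checks (Int → Int) and nothing is barred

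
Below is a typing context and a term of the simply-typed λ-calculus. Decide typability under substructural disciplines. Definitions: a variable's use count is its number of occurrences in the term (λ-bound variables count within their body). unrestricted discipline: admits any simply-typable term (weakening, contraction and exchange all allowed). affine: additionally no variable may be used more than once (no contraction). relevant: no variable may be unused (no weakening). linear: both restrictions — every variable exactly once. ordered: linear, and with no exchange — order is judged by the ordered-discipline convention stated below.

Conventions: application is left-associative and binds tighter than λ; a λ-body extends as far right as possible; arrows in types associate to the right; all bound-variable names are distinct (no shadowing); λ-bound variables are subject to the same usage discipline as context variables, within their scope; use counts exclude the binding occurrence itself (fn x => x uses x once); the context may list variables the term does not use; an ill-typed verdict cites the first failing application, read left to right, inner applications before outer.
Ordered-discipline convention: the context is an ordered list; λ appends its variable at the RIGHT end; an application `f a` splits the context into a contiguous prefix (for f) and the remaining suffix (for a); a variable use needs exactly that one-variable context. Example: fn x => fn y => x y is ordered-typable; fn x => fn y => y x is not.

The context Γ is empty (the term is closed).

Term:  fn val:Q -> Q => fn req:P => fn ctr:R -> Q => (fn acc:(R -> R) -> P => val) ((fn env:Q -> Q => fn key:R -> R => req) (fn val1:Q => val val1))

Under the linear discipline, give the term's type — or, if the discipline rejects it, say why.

not well-typed under linear — val ×2 used more than once (contraction); ctr, acc, env, key left unused
usage: val (bound): 2, req (bound): 1, ctr (bound): 0, acc (bound): 0, env (bound): 0, key (bound): 0, val1 (bound): 1
order of uses: val, req, val, val1
typing: ✓ — (Q -> Q) -> P -> (R -> Q) -> Q -> Q
per-discipline verdicts: ordered ✗, linear ✗, affine ✗, relevant ✗, unrestricted ✓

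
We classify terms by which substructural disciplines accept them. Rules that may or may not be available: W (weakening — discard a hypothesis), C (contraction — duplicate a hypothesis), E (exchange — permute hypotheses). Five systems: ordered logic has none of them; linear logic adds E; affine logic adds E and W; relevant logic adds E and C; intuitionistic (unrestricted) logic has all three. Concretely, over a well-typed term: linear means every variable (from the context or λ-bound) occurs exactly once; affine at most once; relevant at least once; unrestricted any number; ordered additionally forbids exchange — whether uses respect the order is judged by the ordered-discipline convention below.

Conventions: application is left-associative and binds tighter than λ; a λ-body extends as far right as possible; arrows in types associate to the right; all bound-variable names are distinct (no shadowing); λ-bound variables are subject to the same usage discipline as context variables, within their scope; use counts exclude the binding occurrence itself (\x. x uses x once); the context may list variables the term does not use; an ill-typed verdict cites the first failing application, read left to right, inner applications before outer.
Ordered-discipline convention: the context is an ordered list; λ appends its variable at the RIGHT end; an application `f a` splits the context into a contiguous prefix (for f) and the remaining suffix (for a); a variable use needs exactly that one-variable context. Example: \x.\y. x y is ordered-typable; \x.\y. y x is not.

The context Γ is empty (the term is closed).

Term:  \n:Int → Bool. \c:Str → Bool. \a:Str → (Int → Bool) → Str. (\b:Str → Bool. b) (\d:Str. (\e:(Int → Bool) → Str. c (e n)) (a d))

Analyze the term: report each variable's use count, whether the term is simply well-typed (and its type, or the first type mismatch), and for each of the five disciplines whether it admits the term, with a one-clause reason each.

usage: n (λ-bound): 1, c (λ-bound): 1, a (λ-bound): 1, b (λ-bound): 1, d (λ-bound): 1, e (λ-bound): 1
left-to-right use order: b, c, e, n, a, d
typing: the term checks, with type (Int → Bool) → (Str → Bool) → (Str → (Int → Bool) → Str) → Str → Bool
ordered: ✗ — use order b, c, e, n, a, d needs exchange
linear: ✓ — n, c, a, b, d, e: one use apiece
affine: ✓ — at most one use each (n, c, a, b, d, e)
relevant: ✓ — none of n, c, a, b, d, e goes unused
unrestricted: ✓ — well-typed at (Int → Bool) → (Str → Bool) → (Str → (Int → Bool) → Str) → Str → Bool; no restrictions here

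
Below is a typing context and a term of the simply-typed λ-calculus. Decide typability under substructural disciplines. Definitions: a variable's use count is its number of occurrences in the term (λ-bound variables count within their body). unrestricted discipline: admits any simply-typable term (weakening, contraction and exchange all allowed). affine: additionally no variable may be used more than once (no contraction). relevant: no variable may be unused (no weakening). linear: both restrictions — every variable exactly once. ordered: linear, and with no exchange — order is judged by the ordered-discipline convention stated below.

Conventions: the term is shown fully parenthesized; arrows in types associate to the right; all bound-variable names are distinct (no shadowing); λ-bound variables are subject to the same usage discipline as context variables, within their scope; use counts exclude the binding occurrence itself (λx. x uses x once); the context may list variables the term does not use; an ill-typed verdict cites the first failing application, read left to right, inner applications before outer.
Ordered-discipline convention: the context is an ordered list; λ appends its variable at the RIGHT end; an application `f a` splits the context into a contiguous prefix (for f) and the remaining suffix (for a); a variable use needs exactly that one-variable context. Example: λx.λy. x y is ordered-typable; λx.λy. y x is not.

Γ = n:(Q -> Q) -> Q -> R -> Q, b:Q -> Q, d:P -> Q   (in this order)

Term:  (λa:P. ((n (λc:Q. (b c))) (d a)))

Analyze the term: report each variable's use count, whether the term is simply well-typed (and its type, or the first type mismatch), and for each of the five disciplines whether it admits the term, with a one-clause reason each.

counts: n: 1×, b: 1×, d: 1×, a [bound]: 1×, c [bound]: 1×
left-to-right use order: n, b, c, d, a
typing: ✓ — P -> R -> Q
ordered ✓ (single-use (n, b, d, a, c), ordered derivation ok)
linear ✓ (n, b, d, a, c: one use apiece)
affine ✓ (n, b, d, a, c: no repeats, contraction unneeded)
relevant ✓ (every one of n, b, d, a, c appears)
unrestricted ✓ (simply typable at P -> R -> Q; W, C, E all held)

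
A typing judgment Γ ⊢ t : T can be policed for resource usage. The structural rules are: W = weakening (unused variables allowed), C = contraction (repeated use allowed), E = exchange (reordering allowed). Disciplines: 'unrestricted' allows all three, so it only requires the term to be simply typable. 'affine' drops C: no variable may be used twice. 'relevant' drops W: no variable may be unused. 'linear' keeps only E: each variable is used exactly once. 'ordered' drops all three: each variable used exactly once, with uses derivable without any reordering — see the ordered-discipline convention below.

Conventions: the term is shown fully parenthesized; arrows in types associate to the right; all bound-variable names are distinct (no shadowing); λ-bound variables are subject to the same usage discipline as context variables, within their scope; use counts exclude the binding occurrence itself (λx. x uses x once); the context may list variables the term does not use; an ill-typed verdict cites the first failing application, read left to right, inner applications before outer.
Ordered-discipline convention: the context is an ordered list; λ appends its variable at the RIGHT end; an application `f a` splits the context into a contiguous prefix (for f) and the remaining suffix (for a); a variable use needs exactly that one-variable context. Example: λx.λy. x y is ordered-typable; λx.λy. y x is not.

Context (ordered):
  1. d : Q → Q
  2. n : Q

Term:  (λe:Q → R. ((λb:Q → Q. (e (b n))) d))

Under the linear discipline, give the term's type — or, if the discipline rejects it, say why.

term : (Q → R) → R
counts: d: 1×, n: 1×, e (bound): 1×, b (bound): 1×
uses in reading order: e, b, n, d
typing: ✓ — (Q → R) → R
across the five disciplines: ordered ✗ | linear ✓ | affine ✓ | relevant ✓ | unrestricted ✓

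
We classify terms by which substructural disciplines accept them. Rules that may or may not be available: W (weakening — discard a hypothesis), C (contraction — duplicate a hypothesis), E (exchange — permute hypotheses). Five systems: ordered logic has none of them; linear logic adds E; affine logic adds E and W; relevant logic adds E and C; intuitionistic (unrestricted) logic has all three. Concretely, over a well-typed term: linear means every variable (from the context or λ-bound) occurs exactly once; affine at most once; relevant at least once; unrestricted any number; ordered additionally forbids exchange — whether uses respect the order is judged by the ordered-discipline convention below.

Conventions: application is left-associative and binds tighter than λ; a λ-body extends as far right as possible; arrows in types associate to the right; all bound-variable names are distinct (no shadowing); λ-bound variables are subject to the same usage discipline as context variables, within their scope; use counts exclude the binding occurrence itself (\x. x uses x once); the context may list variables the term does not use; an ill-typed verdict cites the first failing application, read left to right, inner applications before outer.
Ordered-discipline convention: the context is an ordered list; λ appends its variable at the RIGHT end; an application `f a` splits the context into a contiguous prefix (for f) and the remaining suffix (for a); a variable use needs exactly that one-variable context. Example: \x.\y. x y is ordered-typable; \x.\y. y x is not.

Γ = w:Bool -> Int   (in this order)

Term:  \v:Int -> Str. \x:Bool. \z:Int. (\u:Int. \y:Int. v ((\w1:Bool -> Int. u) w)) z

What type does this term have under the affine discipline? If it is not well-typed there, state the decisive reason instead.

term : (Int -> Str) -> Bool -> Int -> Int -> Str
usage: w: 1×, v (λ-bound): 1×, x (λ-bound): 0×, z (λ-bound): 1×, u (λ-bound): 1×, y (λ-bound): 0×, w1 (λ-bound): 0×
order of uses: v, u, w, z
typing: well-typed — term : (Int -> Str) -> Bool -> Int -> Int -> Str
per-discipline verdicts: ordered ✗ · linear ✗ · affine ✓ · relevant ✗ · unrestricted ✓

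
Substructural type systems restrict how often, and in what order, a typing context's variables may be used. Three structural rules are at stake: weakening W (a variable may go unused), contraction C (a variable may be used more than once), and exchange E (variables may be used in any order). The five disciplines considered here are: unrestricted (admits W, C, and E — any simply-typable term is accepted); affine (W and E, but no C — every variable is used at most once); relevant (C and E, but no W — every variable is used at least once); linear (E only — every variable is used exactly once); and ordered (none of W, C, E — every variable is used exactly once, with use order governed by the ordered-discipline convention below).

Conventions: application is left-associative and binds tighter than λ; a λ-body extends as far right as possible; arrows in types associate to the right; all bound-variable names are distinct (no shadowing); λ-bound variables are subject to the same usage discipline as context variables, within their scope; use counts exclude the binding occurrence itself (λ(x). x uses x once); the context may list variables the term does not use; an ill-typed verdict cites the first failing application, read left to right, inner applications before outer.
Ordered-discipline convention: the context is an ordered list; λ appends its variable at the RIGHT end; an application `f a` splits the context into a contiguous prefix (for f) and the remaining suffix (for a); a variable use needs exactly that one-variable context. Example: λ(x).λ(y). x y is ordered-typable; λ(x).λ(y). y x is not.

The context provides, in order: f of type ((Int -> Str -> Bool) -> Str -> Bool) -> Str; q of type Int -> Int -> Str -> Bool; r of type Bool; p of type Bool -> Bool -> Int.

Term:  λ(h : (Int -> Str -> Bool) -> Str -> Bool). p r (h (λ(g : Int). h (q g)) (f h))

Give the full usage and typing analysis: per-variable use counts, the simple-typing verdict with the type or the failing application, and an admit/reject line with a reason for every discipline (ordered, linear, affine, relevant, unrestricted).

use counts: f: 1, q: 1, r: 1, p: 1, h [bound]: 3, g [bound]: 1
left-to-right use order: p, r, h, h, q, g, f, h
typing: ✓ — ((Int -> Str -> Bool) -> Str -> Bool) -> Int
ordered: ✗ — needs contraction — h ×3
linear: ✗ — needs contraction — h ×3
affine: ✗ — needs contraction — h ×3
relevant: ✓ — none of f, q, r, p, h, g goes unused
unrestricted: ✓ — simply typable at ((Int -> Str -> Bool) -> Str -> Bool) -> Int; W, C, E all held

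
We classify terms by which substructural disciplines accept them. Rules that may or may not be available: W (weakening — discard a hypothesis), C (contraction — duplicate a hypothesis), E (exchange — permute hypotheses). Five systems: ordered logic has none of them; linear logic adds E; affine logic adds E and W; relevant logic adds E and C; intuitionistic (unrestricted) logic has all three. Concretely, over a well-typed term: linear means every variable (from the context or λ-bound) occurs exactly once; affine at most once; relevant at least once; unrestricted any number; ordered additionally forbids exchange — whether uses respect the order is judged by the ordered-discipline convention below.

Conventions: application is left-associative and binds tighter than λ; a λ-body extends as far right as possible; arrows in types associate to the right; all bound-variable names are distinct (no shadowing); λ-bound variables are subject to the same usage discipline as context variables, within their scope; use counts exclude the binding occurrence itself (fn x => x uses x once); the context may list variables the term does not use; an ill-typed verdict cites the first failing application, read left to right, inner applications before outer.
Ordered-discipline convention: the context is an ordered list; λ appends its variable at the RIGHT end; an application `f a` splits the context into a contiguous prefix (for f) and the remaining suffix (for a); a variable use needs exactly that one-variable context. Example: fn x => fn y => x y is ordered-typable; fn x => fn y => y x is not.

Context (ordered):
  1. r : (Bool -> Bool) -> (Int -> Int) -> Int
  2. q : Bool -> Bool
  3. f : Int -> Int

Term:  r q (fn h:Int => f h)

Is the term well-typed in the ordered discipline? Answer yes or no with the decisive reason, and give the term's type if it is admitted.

yes — single-use (r, q, f, h), ordered derivation ok; term : Int
usage: r ×1, q ×1, f ×1, h [bound] ×1
uses in reading order: r, q, f, h
typing: ✓ — Int
summary: ordered ✓, linear ✓, affine ✓, relevant ✓, unrestricted ✓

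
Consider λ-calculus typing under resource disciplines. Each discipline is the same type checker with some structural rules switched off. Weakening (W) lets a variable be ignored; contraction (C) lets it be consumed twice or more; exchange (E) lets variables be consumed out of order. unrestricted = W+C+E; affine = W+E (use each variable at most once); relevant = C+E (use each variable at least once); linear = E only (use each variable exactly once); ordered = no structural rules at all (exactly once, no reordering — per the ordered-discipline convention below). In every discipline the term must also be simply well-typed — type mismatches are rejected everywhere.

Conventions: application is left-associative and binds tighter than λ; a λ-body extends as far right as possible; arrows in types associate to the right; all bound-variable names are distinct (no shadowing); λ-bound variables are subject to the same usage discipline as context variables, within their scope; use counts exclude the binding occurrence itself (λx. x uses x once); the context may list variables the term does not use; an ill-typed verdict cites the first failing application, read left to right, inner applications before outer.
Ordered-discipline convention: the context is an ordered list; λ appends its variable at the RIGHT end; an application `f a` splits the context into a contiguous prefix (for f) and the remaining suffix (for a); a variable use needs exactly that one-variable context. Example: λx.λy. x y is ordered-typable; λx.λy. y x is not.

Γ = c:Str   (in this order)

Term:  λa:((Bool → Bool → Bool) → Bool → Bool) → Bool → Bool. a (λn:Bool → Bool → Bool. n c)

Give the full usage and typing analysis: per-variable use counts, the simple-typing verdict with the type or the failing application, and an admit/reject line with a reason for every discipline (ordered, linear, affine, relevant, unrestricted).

counts: c=1; a (λ-bound)=1; n (λ-bound)=1
use order (left to right): a, n, c
typing: ill-typed: an application expects Bool but receives Str
ordered: ✗, the type mismatch rejects it
linear: ✗, not simply typable
affine: ✗, fails simple typing
relevant: ✗, a type mismatch blocks all five
unrestricted: ✗, the type mismatch rejects it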